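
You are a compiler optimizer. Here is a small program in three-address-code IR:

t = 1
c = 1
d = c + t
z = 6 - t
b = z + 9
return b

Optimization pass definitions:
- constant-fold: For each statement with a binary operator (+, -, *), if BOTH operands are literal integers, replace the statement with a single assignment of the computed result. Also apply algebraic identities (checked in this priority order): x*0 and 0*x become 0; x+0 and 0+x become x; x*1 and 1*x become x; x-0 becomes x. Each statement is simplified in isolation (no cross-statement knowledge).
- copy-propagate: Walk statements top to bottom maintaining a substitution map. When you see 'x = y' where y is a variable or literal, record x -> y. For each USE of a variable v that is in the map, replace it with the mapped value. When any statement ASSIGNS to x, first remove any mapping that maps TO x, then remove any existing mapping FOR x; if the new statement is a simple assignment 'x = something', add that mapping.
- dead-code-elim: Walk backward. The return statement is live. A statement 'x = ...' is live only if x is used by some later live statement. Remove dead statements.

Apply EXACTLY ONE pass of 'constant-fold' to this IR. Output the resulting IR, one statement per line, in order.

Answer: t = 1
c = 1
d = c + t
z = 6 - t
b = z + 9
return b

Derivation:
Applying constant-fold statement-by-statement:
  [1] t = 1  (unchanged)
  [2] c = 1  (unchanged)
  [3] d = c + t  (unchanged)
  [4] z = 6 - t  (unchanged)
  [5] b = z + 9  (unchanged)
  [6] return b  (unchanged)
Result (6 stmts):
  t = 1
  c = 1
  d = c + t
  z = 6 - t
  b = z + 9
  return b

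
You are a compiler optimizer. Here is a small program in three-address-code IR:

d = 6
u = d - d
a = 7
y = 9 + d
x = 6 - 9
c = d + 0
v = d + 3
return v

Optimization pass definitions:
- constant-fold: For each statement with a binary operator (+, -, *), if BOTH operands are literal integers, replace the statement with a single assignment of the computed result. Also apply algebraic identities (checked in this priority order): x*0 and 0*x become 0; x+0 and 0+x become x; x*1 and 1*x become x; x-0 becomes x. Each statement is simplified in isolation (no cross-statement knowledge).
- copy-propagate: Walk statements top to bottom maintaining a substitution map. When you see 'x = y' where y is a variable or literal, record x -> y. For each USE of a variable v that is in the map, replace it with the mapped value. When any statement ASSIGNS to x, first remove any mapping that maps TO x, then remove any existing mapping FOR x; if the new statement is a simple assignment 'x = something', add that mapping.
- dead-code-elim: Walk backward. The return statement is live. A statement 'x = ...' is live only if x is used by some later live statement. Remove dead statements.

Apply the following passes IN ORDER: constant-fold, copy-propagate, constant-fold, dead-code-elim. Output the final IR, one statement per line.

Initial IR:
  d = 6
  u = d - d
  a = 7
  y = 9 + d
  x = 6 - 9
  c = d + 0
  v = d + 3
  return v
After constant-fold (8 stmts):
  d = 6
  u = d - d
  a = 7
  y = 9 + d
  x = -3
  c = d
  v = d + 3
  return v
After copy-propagate (8 stmts):
  d = 6
  u = 6 - 6
  a = 7
  y = 9 + 6
  x = -3
  c = 6
  v = 6 + 3
  return v
After constant-fold (8 stmts):
  d = 6
  u = 0
  a = 7
  y = 15
  x = -3
  c = 6
  v = 9
  return v
After dead-code-elim (2 stmts):
  v = 9
  return v

Answer: v = 9
return v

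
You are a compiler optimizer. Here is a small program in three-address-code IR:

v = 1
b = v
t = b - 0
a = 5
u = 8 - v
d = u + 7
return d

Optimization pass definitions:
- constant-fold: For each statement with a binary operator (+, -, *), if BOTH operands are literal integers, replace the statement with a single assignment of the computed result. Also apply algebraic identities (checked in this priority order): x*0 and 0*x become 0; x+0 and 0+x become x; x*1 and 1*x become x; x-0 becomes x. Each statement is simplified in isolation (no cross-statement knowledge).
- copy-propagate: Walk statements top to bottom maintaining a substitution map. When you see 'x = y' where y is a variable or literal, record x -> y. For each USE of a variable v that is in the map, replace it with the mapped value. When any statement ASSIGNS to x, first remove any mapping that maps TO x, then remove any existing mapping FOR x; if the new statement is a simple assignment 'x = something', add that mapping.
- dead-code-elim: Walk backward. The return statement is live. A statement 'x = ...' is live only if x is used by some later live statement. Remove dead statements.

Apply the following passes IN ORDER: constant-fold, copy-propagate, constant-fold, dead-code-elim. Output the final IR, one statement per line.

Answer: u = 7
d = u + 7
return d

Derivation:
Initial IR:
  v = 1
  b = v
  t = b - 0
  a = 5
  u = 8 - v
  d = u + 7
  return d
After constant-fold (7 stmts):
  v = 1
  b = v
  t = b
  a = 5
  u = 8 - v
  d = u + 7
  return d
After copy-propagate (7 stmts):
  v = 1
  b = 1
  t = 1
  a = 5
  u = 8 - 1
  d = u + 7
  return d
After constant-fold (7 stmts):
  v = 1
  b = 1
  t = 1
  a = 5
  u = 7
  d = u + 7
  return d
After dead-code-elim (3 stmts):
  u = 7
  d = u + 7
  return d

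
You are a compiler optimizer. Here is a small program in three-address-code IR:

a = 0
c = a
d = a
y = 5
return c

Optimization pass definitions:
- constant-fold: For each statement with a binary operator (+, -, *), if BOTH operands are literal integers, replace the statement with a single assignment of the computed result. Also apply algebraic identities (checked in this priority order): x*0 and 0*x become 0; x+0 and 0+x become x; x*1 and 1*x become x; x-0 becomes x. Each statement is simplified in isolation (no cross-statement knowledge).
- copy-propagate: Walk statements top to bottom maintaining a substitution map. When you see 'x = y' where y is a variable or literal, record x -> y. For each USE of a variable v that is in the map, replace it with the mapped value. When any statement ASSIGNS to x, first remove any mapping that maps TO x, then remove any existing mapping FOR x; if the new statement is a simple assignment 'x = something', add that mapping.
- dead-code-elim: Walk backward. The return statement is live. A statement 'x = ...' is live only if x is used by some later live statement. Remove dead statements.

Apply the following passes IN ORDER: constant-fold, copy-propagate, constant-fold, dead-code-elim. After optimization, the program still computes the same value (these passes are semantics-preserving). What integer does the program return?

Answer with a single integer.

Initial IR:
  a = 0
  c = a
  d = a
  y = 5
  return c
After constant-fold (5 stmts):
  a = 0
  c = a
  d = a
  y = 5
  return c
After copy-propagate (5 stmts):
  a = 0
  c = 0
  d = 0
  y = 5
  return 0
After constant-fold (5 stmts):
  a = 0
  c = 0
  d = 0
  y = 5
  return 0
After dead-code-elim (1 stmts):
  return 0
Evaluate:
  a = 0  =>  a = 0
  c = a  =>  c = 0
  d = a  =>  d = 0
  y = 5  =>  y = 5
  return c = 0

Answer: 0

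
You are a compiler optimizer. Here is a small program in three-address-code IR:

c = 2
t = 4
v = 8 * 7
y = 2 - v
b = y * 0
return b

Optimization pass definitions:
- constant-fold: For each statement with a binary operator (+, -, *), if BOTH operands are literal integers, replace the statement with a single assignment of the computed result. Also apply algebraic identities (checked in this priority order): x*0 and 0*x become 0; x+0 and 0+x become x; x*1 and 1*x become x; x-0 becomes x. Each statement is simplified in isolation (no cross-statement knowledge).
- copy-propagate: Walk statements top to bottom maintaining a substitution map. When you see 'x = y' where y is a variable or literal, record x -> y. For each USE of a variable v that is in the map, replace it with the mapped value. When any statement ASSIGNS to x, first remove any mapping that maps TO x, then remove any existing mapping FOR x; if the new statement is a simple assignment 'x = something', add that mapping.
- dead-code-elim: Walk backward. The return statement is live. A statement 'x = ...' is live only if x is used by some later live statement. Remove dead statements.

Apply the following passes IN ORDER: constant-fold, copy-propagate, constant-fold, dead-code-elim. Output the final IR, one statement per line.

Initial IR:
  c = 2
  t = 4
  v = 8 * 7
  y = 2 - v
  b = y * 0
  return b
After constant-fold (6 stmts):
  c = 2
  t = 4
  v = 56
  y = 2 - v
  b = 0
  return b
After copy-propagate (6 stmts):
  c = 2
  t = 4
  v = 56
  y = 2 - 56
  b = 0
  return 0
After constant-fold (6 stmts):
  c = 2
  t = 4
  v = 56
  y = -54
  b = 0
  return 0
After dead-code-elim (1 stmts):
  return 0

Answer: return 0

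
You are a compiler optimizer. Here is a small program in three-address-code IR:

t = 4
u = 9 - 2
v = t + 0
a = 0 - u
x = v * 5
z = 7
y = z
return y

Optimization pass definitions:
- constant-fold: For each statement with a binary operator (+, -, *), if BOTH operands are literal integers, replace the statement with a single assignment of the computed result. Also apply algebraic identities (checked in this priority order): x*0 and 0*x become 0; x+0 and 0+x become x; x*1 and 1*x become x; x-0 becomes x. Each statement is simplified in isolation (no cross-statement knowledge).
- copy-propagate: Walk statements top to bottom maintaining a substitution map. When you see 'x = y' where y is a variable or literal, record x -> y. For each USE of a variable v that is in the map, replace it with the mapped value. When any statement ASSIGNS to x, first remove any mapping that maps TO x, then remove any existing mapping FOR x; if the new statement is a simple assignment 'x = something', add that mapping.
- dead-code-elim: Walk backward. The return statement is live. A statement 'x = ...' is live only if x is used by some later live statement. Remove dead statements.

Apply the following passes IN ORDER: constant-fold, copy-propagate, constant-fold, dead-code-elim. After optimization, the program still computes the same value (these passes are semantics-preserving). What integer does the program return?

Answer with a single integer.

Answer: 7

Derivation:
Initial IR:
  t = 4
  u = 9 - 2
  v = t + 0
  a = 0 - u
  x = v * 5
  z = 7
  y = z
  return y
After constant-fold (8 stmts):
  t = 4
  u = 7
  v = t
  a = 0 - u
  x = v * 5
  z = 7
  y = z
  return y
After copy-propagate (8 stmts):
  t = 4
  u = 7
  v = 4
  a = 0 - 7
  x = 4 * 5
  z = 7
  y = 7
  return 7
After constant-fold (8 stmts):
  t = 4
  u = 7
  v = 4
  a = -7
  x = 20
  z = 7
  y = 7
  return 7
After dead-code-elim (1 stmts):
  return 7
Evaluate:
  t = 4  =>  t = 4
  u = 9 - 2  =>  u = 7
  v = t + 0  =>  v = 4
  a = 0 - u  =>  a = -7
  x = v * 5  =>  x = 20
  z = 7  =>  z = 7
  y = z  =>  y = 7
  return y = 7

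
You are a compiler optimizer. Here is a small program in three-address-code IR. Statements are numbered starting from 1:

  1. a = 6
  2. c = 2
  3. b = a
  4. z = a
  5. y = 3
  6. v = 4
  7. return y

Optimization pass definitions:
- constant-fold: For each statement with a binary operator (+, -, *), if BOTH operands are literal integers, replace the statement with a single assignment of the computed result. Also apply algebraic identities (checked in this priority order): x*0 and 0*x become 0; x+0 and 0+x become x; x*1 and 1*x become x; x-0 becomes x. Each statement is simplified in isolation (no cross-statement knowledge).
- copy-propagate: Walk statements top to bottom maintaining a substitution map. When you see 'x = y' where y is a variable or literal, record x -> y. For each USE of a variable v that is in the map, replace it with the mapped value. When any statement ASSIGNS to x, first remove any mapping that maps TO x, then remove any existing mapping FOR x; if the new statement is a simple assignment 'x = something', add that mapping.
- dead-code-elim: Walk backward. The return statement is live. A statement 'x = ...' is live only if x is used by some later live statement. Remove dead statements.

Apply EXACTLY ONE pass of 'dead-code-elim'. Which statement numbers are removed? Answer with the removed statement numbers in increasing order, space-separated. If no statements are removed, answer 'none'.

Backward liveness scan:
Stmt 1 'a = 6': DEAD (a not in live set [])
Stmt 2 'c = 2': DEAD (c not in live set [])
Stmt 3 'b = a': DEAD (b not in live set [])
Stmt 4 'z = a': DEAD (z not in live set [])
Stmt 5 'y = 3': KEEP (y is live); live-in = []
Stmt 6 'v = 4': DEAD (v not in live set ['y'])
Stmt 7 'return y': KEEP (return); live-in = ['y']
Removed statement numbers: [1, 2, 3, 4, 6]
Surviving IR:
  y = 3
  return y

Answer: 1 2 3 4 6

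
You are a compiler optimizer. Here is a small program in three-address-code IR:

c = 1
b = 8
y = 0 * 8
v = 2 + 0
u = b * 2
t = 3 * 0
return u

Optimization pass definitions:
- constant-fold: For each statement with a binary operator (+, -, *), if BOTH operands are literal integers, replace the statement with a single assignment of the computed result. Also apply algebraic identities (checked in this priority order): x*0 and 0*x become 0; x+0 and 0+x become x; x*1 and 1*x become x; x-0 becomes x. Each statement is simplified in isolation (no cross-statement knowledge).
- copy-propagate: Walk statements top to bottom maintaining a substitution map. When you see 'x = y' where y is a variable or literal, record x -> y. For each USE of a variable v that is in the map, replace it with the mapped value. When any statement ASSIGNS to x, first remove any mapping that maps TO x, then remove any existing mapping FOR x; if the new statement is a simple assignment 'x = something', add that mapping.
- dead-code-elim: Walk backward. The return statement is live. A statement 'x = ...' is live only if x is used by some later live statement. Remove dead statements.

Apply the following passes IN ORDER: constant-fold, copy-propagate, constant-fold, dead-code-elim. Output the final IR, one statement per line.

Answer: u = 16
return u

Derivation:
Initial IR:
  c = 1
  b = 8
  y = 0 * 8
  v = 2 + 0
  u = b * 2
  t = 3 * 0
  return u
After constant-fold (7 stmts):
  c = 1
  b = 8
  y = 0
  v = 2
  u = b * 2
  t = 0
  return u
After copy-propagate (7 stmts):
  c = 1
  b = 8
  y = 0
  v = 2
  u = 8 * 2
  t = 0
  return u
After constant-fold (7 stmts):
  c = 1
  b = 8
  y = 0
  v = 2
  u = 16
  t = 0
  return u
After dead-code-elim (2 stmts):
  u = 16
  return u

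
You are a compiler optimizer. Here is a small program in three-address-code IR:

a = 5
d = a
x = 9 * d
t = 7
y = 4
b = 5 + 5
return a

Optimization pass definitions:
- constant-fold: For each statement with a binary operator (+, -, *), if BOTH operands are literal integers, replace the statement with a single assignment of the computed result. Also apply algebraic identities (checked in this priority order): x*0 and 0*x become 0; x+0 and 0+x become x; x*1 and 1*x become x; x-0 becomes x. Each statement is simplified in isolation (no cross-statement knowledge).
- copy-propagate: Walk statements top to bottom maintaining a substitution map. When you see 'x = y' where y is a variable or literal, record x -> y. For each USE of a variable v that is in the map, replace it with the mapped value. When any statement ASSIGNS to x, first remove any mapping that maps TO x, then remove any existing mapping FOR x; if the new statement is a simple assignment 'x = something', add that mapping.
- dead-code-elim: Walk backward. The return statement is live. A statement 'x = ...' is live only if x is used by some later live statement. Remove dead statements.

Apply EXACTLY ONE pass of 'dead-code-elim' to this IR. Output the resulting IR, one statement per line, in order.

Answer: a = 5
return a

Derivation:
Applying dead-code-elim statement-by-statement:
  [7] return a  -> KEEP (return); live=['a']
  [6] b = 5 + 5  -> DEAD (b not live)
  [5] y = 4  -> DEAD (y not live)
  [4] t = 7  -> DEAD (t not live)
  [3] x = 9 * d  -> DEAD (x not live)
  [2] d = a  -> DEAD (d not live)
  [1] a = 5  -> KEEP; live=[]
Result (2 stmts):
  a = 5
  return a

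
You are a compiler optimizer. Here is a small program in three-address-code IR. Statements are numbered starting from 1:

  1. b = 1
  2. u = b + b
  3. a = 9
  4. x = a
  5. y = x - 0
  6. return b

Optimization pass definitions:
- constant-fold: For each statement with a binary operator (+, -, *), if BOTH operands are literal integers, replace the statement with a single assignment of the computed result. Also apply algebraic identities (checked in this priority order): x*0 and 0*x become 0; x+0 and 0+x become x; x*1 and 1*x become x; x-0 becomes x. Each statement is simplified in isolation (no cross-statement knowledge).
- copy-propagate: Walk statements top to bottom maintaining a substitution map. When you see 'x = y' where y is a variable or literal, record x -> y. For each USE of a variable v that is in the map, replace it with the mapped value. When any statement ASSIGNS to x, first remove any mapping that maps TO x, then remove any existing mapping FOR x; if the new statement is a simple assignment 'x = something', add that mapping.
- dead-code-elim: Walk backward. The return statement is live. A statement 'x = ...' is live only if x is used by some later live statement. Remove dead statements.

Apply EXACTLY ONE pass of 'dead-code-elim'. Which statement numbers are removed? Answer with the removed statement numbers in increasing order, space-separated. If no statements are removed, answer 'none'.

Answer: 2 3 4 5

Derivation:
Backward liveness scan:
Stmt 1 'b = 1': KEEP (b is live); live-in = []
Stmt 2 'u = b + b': DEAD (u not in live set ['b'])
Stmt 3 'a = 9': DEAD (a not in live set ['b'])
Stmt 4 'x = a': DEAD (x not in live set ['b'])
Stmt 5 'y = x - 0': DEAD (y not in live set ['b'])
Stmt 6 'return b': KEEP (return); live-in = ['b']
Removed statement numbers: [2, 3, 4, 5]
Surviving IR:
  b = 1
  return b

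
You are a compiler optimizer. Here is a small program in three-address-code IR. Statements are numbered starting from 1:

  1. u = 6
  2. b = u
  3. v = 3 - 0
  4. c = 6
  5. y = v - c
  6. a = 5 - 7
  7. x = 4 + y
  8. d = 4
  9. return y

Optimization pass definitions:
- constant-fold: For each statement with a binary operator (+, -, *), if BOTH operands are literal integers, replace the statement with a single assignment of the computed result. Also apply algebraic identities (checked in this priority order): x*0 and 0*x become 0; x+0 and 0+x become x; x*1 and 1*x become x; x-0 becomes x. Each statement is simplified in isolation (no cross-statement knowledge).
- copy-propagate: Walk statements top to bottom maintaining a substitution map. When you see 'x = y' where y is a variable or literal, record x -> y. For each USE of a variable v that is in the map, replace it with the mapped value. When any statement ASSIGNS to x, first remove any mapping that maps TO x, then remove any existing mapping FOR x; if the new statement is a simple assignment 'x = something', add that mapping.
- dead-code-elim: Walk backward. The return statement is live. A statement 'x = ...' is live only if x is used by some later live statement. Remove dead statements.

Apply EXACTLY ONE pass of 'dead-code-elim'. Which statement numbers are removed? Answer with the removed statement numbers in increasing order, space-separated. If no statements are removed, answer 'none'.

Backward liveness scan:
Stmt 1 'u = 6': DEAD (u not in live set [])
Stmt 2 'b = u': DEAD (b not in live set [])
Stmt 3 'v = 3 - 0': KEEP (v is live); live-in = []
Stmt 4 'c = 6': KEEP (c is live); live-in = ['v']
Stmt 5 'y = v - c': KEEP (y is live); live-in = ['c', 'v']
Stmt 6 'a = 5 - 7': DEAD (a not in live set ['y'])
Stmt 7 'x = 4 + y': DEAD (x not in live set ['y'])
Stmt 8 'd = 4': DEAD (d not in live set ['y'])
Stmt 9 'return y': KEEP (return); live-in = ['y']
Removed statement numbers: [1, 2, 6, 7, 8]
Surviving IR:
  v = 3 - 0
  c = 6
  y = v - c
  return y

Answer: 1 2 6 7 8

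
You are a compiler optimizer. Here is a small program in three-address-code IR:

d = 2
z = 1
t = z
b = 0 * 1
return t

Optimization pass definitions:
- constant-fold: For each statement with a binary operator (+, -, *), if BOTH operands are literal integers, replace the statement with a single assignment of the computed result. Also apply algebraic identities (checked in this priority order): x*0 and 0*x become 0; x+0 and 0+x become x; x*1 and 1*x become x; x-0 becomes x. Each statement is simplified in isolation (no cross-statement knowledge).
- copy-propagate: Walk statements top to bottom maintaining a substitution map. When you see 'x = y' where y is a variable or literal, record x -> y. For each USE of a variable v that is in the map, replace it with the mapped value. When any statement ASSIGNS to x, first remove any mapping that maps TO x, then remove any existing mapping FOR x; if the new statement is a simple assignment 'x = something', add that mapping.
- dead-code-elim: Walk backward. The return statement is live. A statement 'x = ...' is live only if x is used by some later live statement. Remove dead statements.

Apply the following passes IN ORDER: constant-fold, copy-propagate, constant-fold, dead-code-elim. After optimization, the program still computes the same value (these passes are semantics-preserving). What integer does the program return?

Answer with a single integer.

Initial IR:
  d = 2
  z = 1
  t = z
  b = 0 * 1
  return t
After constant-fold (5 stmts):
  d = 2
  z = 1
  t = z
  b = 0
  return t
After copy-propagate (5 stmts):
  d = 2
  z = 1
  t = 1
  b = 0
  return 1
After constant-fold (5 stmts):
  d = 2
  z = 1
  t = 1
  b = 0
  return 1
After dead-code-elim (1 stmts):
  return 1
Evaluate:
  d = 2  =>  d = 2
  z = 1  =>  z = 1
  t = z  =>  t = 1
  b = 0 * 1  =>  b = 0
  return t = 1

Answer: 1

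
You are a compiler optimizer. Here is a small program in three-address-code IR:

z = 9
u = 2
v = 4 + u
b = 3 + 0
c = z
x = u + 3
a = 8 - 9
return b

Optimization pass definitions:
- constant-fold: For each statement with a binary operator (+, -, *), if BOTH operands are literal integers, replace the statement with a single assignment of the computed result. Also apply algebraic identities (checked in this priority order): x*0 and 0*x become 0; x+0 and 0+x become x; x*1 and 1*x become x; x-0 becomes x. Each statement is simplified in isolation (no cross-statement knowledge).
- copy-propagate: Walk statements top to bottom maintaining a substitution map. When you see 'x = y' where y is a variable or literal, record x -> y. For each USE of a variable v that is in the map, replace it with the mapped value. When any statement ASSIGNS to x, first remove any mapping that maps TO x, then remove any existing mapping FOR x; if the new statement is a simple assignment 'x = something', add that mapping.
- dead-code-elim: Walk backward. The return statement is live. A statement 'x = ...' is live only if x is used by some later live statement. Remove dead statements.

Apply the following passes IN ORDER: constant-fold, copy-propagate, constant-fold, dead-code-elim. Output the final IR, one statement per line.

Initial IR:
  z = 9
  u = 2
  v = 4 + u
  b = 3 + 0
  c = z
  x = u + 3
  a = 8 - 9
  return b
After constant-fold (8 stmts):
  z = 9
  u = 2
  v = 4 + u
  b = 3
  c = z
  x = u + 3
  a = -1
  return b
After copy-propagate (8 stmts):
  z = 9
  u = 2
  v = 4 + 2
  b = 3
  c = 9
  x = 2 + 3
  a = -1
  return 3
After constant-fold (8 stmts):
  z = 9
  u = 2
  v = 6
  b = 3
  c = 9
  x = 5
  a = -1
  return 3
After dead-code-elim (1 stmts):
  return 3

Answer: return 3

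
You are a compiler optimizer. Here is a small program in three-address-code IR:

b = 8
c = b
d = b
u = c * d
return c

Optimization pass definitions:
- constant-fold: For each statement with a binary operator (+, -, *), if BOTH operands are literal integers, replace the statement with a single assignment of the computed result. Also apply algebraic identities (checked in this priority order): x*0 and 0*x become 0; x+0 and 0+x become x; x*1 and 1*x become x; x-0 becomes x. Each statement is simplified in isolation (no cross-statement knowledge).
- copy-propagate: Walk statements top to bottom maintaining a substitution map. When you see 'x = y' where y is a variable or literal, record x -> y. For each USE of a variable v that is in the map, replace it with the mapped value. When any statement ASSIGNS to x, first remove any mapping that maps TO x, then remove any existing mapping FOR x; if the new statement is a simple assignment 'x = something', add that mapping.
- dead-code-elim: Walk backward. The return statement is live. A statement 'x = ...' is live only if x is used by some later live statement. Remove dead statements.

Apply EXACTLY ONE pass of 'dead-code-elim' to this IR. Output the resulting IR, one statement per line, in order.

Applying dead-code-elim statement-by-statement:
  [5] return c  -> KEEP (return); live=['c']
  [4] u = c * d  -> DEAD (u not live)
  [3] d = b  -> DEAD (d not live)
  [2] c = b  -> KEEP; live=['b']
  [1] b = 8  -> KEEP; live=[]
Result (3 stmts):
  b = 8
  c = b
  return c

Answer: b = 8
c = b
return c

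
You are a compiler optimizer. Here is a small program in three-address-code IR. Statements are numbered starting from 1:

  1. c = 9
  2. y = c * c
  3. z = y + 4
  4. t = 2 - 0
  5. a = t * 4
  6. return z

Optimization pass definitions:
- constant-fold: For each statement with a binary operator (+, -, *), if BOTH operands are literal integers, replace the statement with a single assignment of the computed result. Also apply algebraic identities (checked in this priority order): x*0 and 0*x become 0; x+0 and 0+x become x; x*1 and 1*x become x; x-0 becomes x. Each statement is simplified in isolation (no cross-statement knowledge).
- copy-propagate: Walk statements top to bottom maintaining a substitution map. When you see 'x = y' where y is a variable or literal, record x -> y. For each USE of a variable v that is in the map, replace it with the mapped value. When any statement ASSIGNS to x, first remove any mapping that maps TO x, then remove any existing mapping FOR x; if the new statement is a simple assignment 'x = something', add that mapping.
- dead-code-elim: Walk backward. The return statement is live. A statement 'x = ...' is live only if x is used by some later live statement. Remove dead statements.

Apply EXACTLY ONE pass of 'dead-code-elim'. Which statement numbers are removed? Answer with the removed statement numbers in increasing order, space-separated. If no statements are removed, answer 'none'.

Answer: 4 5

Derivation:
Backward liveness scan:
Stmt 1 'c = 9': KEEP (c is live); live-in = []
Stmt 2 'y = c * c': KEEP (y is live); live-in = ['c']
Stmt 3 'z = y + 4': KEEP (z is live); live-in = ['y']
Stmt 4 't = 2 - 0': DEAD (t not in live set ['z'])
Stmt 5 'a = t * 4': DEAD (a not in live set ['z'])
Stmt 6 'return z': KEEP (return); live-in = ['z']
Removed statement numbers: [4, 5]
Surviving IR:
  c = 9
  y = c * c
  z = y + 4
  return z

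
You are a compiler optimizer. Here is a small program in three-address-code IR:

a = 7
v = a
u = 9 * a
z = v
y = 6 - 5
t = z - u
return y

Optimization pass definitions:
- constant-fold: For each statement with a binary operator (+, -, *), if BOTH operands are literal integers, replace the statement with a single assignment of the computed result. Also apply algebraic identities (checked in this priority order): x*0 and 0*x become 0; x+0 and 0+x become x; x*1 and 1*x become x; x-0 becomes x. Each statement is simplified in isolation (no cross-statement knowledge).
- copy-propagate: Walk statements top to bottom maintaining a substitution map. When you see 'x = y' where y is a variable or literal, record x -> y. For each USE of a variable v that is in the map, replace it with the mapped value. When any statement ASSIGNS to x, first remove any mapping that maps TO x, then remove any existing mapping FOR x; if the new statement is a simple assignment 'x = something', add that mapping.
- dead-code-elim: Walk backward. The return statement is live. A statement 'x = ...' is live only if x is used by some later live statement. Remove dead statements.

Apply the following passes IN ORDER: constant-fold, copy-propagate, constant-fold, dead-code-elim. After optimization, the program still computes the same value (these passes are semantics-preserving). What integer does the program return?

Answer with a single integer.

Initial IR:
  a = 7
  v = a
  u = 9 * a
  z = v
  y = 6 - 5
  t = z - u
  return y
After constant-fold (7 stmts):
  a = 7
  v = a
  u = 9 * a
  z = v
  y = 1
  t = z - u
  return y
After copy-propagate (7 stmts):
  a = 7
  v = 7
  u = 9 * 7
  z = 7
  y = 1
  t = 7 - u
  return 1
After constant-fold (7 stmts):
  a = 7
  v = 7
  u = 63
  z = 7
  y = 1
  t = 7 - u
  return 1
After dead-code-elim (1 stmts):
  return 1
Evaluate:
  a = 7  =>  a = 7
  v = a  =>  v = 7
  u = 9 * a  =>  u = 63
  z = v  =>  z = 7
  y = 6 - 5  =>  y = 1
  t = z - u  =>  t = -56
  return y = 1

Answer: 1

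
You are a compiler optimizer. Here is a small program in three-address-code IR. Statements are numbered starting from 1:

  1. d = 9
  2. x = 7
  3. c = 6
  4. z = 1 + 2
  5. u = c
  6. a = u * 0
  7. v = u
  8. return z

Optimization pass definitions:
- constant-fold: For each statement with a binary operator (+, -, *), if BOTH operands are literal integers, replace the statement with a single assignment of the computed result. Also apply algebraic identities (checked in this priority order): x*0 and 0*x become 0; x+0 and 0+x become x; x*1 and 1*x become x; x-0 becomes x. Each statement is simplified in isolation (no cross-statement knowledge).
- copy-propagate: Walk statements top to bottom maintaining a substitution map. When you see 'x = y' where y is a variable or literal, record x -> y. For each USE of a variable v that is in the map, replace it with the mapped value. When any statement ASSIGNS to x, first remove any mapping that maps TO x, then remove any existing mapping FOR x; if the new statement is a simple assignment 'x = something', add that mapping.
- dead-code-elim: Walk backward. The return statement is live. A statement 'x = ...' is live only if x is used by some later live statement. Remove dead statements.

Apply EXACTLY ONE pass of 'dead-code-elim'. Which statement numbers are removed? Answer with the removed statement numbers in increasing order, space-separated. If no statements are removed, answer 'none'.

Answer: 1 2 3 5 6 7

Derivation:
Backward liveness scan:
Stmt 1 'd = 9': DEAD (d not in live set [])
Stmt 2 'x = 7': DEAD (x not in live set [])
Stmt 3 'c = 6': DEAD (c not in live set [])
Stmt 4 'z = 1 + 2': KEEP (z is live); live-in = []
Stmt 5 'u = c': DEAD (u not in live set ['z'])
Stmt 6 'a = u * 0': DEAD (a not in live set ['z'])
Stmt 7 'v = u': DEAD (v not in live set ['z'])
Stmt 8 'return z': KEEP (return); live-in = ['z']
Removed statement numbers: [1, 2, 3, 5, 6, 7]
Surviving IR:
  z = 1 + 2
  return z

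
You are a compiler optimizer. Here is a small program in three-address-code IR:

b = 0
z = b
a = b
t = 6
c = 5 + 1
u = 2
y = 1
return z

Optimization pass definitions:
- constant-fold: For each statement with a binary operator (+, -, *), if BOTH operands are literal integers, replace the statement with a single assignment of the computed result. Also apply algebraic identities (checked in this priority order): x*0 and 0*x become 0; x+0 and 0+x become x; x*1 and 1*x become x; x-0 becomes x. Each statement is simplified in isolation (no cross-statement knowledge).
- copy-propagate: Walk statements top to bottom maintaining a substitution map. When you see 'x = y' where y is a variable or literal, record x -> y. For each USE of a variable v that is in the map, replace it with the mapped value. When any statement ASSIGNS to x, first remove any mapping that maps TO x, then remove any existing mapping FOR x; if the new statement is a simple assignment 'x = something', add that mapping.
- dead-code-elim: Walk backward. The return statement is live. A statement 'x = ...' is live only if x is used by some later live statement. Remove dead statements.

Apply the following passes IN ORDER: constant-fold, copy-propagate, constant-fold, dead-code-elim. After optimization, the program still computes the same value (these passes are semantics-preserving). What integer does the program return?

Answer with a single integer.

Initial IR:
  b = 0
  z = b
  a = b
  t = 6
  c = 5 + 1
  u = 2
  y = 1
  return z
After constant-fold (8 stmts):
  b = 0
  z = b
  a = b
  t = 6
  c = 6
  u = 2
  y = 1
  return z
After copy-propagate (8 stmts):
  b = 0
  z = 0
  a = 0
  t = 6
  c = 6
  u = 2
  y = 1
  return 0
After constant-fold (8 stmts):
  b = 0
  z = 0
  a = 0
  t = 6
  c = 6
  u = 2
  y = 1
  return 0
After dead-code-elim (1 stmts):
  return 0
Evaluate:
  b = 0  =>  b = 0
  z = b  =>  z = 0
  a = b  =>  a = 0
  t = 6  =>  t = 6
  c = 5 + 1  =>  c = 6
  u = 2  =>  u = 2
  y = 1  =>  y = 1
  return z = 0

Answer: 0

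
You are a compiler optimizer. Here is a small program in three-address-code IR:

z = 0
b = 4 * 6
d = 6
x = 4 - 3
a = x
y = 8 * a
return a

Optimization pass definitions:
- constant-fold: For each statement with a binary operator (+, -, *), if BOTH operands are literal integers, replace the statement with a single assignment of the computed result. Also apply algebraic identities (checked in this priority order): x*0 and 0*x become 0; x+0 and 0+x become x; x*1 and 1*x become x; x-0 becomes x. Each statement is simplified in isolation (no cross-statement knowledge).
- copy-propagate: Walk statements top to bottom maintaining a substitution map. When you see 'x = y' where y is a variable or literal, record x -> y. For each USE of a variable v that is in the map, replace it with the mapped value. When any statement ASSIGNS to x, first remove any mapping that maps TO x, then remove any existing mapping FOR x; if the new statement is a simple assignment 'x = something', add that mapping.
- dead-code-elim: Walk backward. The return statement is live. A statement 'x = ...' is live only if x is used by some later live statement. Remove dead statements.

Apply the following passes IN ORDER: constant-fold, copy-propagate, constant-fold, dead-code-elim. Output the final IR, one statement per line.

Answer: return 1

Derivation:
Initial IR:
  z = 0
  b = 4 * 6
  d = 6
  x = 4 - 3
  a = x
  y = 8 * a
  return a
After constant-fold (7 stmts):
  z = 0
  b = 24
  d = 6
  x = 1
  a = x
  y = 8 * a
  return a
After copy-propagate (7 stmts):
  z = 0
  b = 24
  d = 6
  x = 1
  a = 1
  y = 8 * 1
  return 1
After constant-fold (7 stmts):
  z = 0
  b = 24
  d = 6
  x = 1
  a = 1
  y = 8
  return 1
After dead-code-elim (1 stmts):
  return 1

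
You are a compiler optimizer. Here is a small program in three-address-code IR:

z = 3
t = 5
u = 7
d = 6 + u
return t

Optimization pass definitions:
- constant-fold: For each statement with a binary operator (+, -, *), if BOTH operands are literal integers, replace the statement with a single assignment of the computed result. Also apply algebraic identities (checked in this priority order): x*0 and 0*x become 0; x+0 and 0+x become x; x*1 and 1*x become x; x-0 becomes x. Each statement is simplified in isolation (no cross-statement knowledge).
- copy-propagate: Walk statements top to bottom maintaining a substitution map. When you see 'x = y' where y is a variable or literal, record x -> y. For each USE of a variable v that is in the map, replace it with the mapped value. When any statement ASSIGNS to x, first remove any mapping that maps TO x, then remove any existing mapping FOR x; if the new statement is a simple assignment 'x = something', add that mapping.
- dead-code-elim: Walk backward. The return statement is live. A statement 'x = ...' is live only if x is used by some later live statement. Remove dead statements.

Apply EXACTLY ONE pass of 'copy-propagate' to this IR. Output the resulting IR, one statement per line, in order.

Answer: z = 3
t = 5
u = 7
d = 6 + 7
return 5

Derivation:
Applying copy-propagate statement-by-statement:
  [1] z = 3  (unchanged)
  [2] t = 5  (unchanged)
  [3] u = 7  (unchanged)
  [4] d = 6 + u  -> d = 6 + 7
  [5] return t  -> return 5
Result (5 stmts):
  z = 3
  t = 5
  u = 7
  d = 6 + 7
  return 5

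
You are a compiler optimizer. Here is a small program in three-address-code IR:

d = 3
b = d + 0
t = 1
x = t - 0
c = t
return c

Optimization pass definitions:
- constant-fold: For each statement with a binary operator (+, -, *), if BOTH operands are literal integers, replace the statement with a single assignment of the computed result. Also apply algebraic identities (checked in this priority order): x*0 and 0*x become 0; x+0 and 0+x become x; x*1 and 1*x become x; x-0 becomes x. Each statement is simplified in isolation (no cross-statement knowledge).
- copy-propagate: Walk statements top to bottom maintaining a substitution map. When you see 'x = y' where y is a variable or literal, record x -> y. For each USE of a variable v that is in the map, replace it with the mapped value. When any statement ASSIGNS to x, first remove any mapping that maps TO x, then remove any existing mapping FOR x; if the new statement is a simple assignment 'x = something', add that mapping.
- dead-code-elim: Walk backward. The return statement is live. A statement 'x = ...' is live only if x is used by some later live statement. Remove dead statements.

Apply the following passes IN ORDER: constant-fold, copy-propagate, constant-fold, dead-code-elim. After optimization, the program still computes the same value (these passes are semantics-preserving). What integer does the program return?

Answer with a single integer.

Initial IR:
  d = 3
  b = d + 0
  t = 1
  x = t - 0
  c = t
  return c
After constant-fold (6 stmts):
  d = 3
  b = d
  t = 1
  x = t
  c = t
  return c
After copy-propagate (6 stmts):
  d = 3
  b = 3
  t = 1
  x = 1
  c = 1
  return 1
After constant-fold (6 stmts):
  d = 3
  b = 3
  t = 1
  x = 1
  c = 1
  return 1
After dead-code-elim (1 stmts):
  return 1
Evaluate:
  d = 3  =>  d = 3
  b = d + 0  =>  b = 3
  t = 1  =>  t = 1
  x = t - 0  =>  x = 1
  c = t  =>  c = 1
  return c = 1

Answer: 1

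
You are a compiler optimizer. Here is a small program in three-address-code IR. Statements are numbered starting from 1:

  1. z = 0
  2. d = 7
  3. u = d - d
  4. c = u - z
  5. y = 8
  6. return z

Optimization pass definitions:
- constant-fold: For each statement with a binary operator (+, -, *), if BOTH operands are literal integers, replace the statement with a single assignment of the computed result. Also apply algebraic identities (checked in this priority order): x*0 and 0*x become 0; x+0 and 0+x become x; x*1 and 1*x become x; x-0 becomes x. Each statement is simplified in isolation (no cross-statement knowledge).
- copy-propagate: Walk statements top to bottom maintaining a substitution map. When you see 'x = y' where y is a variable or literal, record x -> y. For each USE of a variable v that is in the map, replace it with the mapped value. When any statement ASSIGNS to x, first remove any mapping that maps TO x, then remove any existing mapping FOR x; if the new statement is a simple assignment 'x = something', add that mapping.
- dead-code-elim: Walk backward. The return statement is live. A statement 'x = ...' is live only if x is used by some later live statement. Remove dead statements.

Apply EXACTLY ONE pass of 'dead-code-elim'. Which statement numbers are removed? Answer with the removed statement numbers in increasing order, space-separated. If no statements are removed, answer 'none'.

Backward liveness scan:
Stmt 1 'z = 0': KEEP (z is live); live-in = []
Stmt 2 'd = 7': DEAD (d not in live set ['z'])
Stmt 3 'u = d - d': DEAD (u not in live set ['z'])
Stmt 4 'c = u - z': DEAD (c not in live set ['z'])
Stmt 5 'y = 8': DEAD (y not in live set ['z'])
Stmt 6 'return z': KEEP (return); live-in = ['z']
Removed statement numbers: [2, 3, 4, 5]
Surviving IR:
  z = 0
  return z

Answer: 2 3 4 5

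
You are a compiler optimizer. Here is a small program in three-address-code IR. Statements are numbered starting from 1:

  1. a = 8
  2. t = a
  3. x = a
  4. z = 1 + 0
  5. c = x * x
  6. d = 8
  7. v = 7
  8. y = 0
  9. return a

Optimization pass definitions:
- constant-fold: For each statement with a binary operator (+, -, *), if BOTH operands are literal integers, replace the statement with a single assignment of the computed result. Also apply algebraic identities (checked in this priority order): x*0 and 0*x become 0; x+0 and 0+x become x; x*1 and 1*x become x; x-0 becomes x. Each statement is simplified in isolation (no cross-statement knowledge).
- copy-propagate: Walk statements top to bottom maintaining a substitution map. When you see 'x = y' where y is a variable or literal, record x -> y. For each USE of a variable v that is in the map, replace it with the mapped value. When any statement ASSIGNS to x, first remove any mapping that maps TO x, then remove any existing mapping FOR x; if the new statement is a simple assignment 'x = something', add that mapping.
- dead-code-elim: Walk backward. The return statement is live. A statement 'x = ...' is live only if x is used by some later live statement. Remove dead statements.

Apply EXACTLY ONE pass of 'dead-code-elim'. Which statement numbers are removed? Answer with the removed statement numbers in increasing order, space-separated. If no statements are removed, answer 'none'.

Answer: 2 3 4 5 6 7 8

Derivation:
Backward liveness scan:
Stmt 1 'a = 8': KEEP (a is live); live-in = []
Stmt 2 't = a': DEAD (t not in live set ['a'])
Stmt 3 'x = a': DEAD (x not in live set ['a'])
Stmt 4 'z = 1 + 0': DEAD (z not in live set ['a'])
Stmt 5 'c = x * x': DEAD (c not in live set ['a'])
Stmt 6 'd = 8': DEAD (d not in live set ['a'])
Stmt 7 'v = 7': DEAD (v not in live set ['a'])
Stmt 8 'y = 0': DEAD (y not in live set ['a'])
Stmt 9 'return a': KEEP (return); live-in = ['a']
Removed statement numbers: [2, 3, 4, 5, 6, 7, 8]
Surviving IR:
  a = 8
  return a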